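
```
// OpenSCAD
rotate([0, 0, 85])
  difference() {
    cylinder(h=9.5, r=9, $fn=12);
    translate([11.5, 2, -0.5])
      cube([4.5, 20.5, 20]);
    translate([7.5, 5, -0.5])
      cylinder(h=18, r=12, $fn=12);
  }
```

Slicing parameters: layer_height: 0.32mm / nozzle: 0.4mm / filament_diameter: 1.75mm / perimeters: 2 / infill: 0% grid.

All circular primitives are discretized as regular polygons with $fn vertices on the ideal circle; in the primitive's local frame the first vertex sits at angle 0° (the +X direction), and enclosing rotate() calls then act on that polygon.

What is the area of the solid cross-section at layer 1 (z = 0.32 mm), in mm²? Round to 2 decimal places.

At z = 0.32 mm: the cylinder: section is a regular 12-gon, circumradius r=9 (area = (12/2)·9.000²·sin(360°/12) = 243.00 mm²); the 4.5×20.5 cube at (11.5, 2) contributes its full rectangle (area 92.25 mm²); the r=12 cylinder at (7.5, 5) gives a regular 12-gon of circumradius 12 (constant along its height) (area = (12/2)·12.000²·sin(360°/12) = 432.00 mm²); After the difference (first − rest): starting from the r=9 cylinder (243.00 mm²), the 4.5×20.5 cube at (11.5, 2) misses the remaining region (no effect); the r=12 cylinder at (7.5, 5) partially overlaps it — only the 147.57 mm² overlap (of its 432.00 mm²) is removed, clipping the outline — area = 95.43 mm²; (rotated 85° about Z; rotation is an isometry so areas/perimeters/island counts are preserved). Overall, the cross-section is a single solid region. Net area = 95.43 mm².

95.43 mm²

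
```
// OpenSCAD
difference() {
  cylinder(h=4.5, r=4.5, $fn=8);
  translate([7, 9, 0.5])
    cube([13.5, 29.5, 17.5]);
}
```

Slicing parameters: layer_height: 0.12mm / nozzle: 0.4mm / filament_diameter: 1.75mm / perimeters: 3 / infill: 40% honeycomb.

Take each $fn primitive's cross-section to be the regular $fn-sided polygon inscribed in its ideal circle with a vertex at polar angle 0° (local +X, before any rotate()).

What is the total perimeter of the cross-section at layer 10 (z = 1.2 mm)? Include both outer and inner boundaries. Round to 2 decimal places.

At z = 1.2 mm: the cylinder: section is a regular 8-gon, circumradius r=4.5 (perimeter = 2·8·4.500·sin(180°/8) = 27.55 mm); the 13.5×29.5 cube at (7, 9) contributes its full rectangle (perimeter 86.00 mm); After the difference (first − rest): starting from the r=4.5 cylinder, the 13.5×29.5 cube at (7, 9) misses the remaining region (no effect) — boundary = 27.55 mm. Overall, the cross-section is a single solid region. Total boundary length (outer) = 27.55 mm.

27.55 mm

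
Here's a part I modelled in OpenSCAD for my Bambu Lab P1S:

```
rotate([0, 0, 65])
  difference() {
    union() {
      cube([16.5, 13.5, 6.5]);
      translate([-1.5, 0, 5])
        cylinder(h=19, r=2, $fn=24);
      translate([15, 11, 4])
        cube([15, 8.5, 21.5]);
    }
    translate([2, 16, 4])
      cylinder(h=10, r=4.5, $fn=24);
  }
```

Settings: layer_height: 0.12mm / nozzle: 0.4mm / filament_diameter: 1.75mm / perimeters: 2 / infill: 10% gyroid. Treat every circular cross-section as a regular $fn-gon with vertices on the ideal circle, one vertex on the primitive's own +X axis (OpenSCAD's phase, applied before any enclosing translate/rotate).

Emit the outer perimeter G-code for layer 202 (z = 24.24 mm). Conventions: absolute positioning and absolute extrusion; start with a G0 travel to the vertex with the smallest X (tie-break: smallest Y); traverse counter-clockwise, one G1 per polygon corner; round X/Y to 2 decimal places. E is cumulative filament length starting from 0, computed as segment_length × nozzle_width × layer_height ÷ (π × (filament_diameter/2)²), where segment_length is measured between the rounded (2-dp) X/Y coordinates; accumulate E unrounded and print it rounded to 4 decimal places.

G0 X-11.33 Y21.84 Z24.24
G1 X-3.63 Y18.24 E0.1696
G1 X2.71 Y31.84 E0.4691
G1 X-4.99 Y35.43 E0.6386
G1 X-11.33 Y21.84 E0.9379

At z = 24.24 mm: the cube does not reach this height (z outside [0, 6.5]); the cylinder at (-1.5, 0) is not intersected at this z (z outside [5, 24]); the 15×8.5 cube at (15, 11) contributes its full rectangle; Taking the union: only the 15×8.5 cube at (15, 11) is present, so the union is just that shape — 1 connected region; the cylinder at (2, 16) is not intersected at this z (z outside [4, 14]); Taking the first minus the rest: none of the subtracted shapes is present at this height, so that combined region is unchanged — 1 connected region; (whole slice rotated 65° about Z — lengths, areas and connectivity unchanged). The outline is a single polygon with 4 vertices. Extrusion per mm of travel: 0.4 × 0.12 / (π × 0.875²) = 0.019956. Accumulating E over each segment gives final E = 0.9379.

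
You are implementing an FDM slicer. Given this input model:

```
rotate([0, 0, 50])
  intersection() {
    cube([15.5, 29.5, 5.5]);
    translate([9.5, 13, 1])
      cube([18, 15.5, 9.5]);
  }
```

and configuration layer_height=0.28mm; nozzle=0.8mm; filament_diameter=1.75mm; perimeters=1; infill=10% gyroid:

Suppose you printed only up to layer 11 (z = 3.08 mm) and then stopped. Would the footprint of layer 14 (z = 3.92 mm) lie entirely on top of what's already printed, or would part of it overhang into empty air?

entirely on top

Compare the two slices. At z = 3.08: the 15.5×29.5 cube contributes its full rectangle (area 457.25 mm²); the 18×15.5 cube at (9.5, 13) contributes its full rectangle (area 279.00 mm²); Keeping only the common overlap: the 18×15.5 cube at (9.5, 13) partially overlaps the 15.5×29.5 cube; clipping to the common part keeps 93.00 mm² — area = 93.00 mm²; (whole slice rotated 50° about Z — lengths, areas and connectivity unchanged). At z = 3.92: the 15.5×29.5 cube contributes its full rectangle (area 457.25 mm²); the 18×15.5 cube at (9.5, 13) contributes its full rectangle (area 279.00 mm²); After intersecting: the 18×15.5 cube at (9.5, 13) partially overlaps the 15.5×29.5 cube; clipping to the common part keeps 93.00 mm² — area = 93.00 mm²; (whole slice rotated 50° about Z — lengths, areas and connectivity unchanged). Checking containment: the cross-section at z = 3.92 is a subset of the cross-section at z = 3.08.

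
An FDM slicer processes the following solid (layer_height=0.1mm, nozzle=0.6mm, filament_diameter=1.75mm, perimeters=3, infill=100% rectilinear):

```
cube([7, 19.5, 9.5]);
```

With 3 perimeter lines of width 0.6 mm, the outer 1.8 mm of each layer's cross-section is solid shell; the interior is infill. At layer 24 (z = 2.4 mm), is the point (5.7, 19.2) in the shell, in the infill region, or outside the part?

At z = 2.4 mm: the 7×19.5 cube contributes its full rectangle. Overall, the cross-section is a single solid region. The nearest boundary edge runs (7.00, 19.50)→(0.00, 19.50); distance from the point to it = 0.30 mm. The point is inside the cross-section, 0.30 mm from the nearest boundary — within the 1.8 mm shell band (3 × 0.6).

shell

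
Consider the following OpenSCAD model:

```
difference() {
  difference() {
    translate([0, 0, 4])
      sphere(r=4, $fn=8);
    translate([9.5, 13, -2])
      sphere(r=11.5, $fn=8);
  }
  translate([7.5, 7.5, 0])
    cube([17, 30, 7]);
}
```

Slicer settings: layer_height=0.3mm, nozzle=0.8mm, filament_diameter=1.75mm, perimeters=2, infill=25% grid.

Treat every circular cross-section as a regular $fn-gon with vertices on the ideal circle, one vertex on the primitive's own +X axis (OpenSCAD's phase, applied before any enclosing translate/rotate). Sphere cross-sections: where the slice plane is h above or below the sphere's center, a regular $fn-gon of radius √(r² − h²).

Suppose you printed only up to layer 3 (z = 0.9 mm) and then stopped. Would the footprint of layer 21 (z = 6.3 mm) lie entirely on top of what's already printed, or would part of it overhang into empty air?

Compare the two slices. At z = 0.9: the r=4 sphere slices to a regular 8-gon of circumradius 2.528 (√(r²−h²) with h=3.1 from center) (area = (8/2)·2.528²·sin(360°/8) = 18.07 mm²); the r=11.5 sphere at (9.5, 13) contributes a regular 8-gon of circumradius √(11.5²−2.9²) = 11.128 (area = (8/2)·11.128²·sin(360°/8) = 350.27 mm²); After the difference (first − rest): starting from the r=4 sphere (18.07 mm²), the r=11.5 sphere at (9.5, 13) misses the remaining region (no effect) — area = 18.07 mm²; the 17×30 cube at (7.5, 7.5) contributes its full rectangle (area 510.00 mm²); Subtracting the remaining from the first: starting from the result so far (18.07 mm²), the 17×30 cube at (7.5, 7.5) misses the remaining region (no effect) — area = 18.07 mm². At z = 6.3: the r=4 sphere slices to a regular 8-gon of circumradius 3.273 (√(r²−h²) with h=2.3 from center) (area = (8/2)·3.273²·sin(360°/8) = 30.29 mm²); the r=11.5 sphere at (9.5, 13) slices to a regular 8-gon of circumradius 7.960 (√(r²−h²) with h=8.3 from center) (area = (8/2)·7.960²·sin(360°/8) = 179.21 mm²); Subtracting the remaining from the first: starting from the r=4 sphere (30.29 mm²), the r=11.5 sphere at (9.5, 13) misses the remaining region (no effect) — area = 30.29 mm²; the cube at (7.5, 7.5) is present — its section is the full 17×30 rectangle (area 510.00 mm²); Taking the first minus the rest: starting from the result so far (30.29 mm²), the 17×30 cube at (7.5, 7.5) misses the remaining region (no effect) — area = 30.29 mm². Checking containment: at z = 6.3 the cross-section extends beyond the z = 0.9 cross-section by about 12.22 mm².

part overhangs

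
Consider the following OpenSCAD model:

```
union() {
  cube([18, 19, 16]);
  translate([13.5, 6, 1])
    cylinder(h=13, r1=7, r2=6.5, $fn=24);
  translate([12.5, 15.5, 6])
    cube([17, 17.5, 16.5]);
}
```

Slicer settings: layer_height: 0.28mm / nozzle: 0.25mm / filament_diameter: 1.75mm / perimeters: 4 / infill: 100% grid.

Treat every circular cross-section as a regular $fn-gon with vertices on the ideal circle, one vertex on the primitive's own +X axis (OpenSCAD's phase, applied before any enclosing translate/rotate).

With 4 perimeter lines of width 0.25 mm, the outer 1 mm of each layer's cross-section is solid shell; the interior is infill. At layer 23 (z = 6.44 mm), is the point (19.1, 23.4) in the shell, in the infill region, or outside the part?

infill

At z = 6.44 mm: the cube (footprint 18×19) is included at this height; the cone at (13.5, 6) (r1=7→r2=6.5) has section circumradius 6.791 here — a regular 24-gon; the cube at (12.5, 15.5) (footprint 17×17.5) is included at this height; Combining (union): the regions partially overlap (shared area 143.63 mm²), so overlapping operands fuse into one piece — 1 connected region. Overall, the cross-section is a single solid region. The nearest boundary edge runs (12.50, 19.00)→(12.50, 33.00); distance from the point to it = 6.60 mm. The point is inside the cross-section and 6.60 mm from the nearest boundary — more than the 1 mm shell width (4 × 0.25), so it's in the infill interior.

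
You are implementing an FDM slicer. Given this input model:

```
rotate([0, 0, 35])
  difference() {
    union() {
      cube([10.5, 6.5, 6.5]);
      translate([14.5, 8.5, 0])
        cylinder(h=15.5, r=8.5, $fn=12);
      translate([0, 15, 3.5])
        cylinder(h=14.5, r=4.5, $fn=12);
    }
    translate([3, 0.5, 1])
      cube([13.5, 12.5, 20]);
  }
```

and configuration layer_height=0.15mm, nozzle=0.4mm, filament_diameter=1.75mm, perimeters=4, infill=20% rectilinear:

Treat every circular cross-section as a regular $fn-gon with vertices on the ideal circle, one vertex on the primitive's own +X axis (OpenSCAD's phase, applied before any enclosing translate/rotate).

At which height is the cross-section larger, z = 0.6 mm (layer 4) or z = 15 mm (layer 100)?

Layer 4 (z = 0.6): the cube (footprint 10.5×6.5) is included at this height (area 68.25 mm²); the cylinder at (14.5, 8.5): section is a regular 12-gon, circumradius r=8.5 (area = (12/2)·8.500²·sin(360°/12) = 216.75 mm²); the cylinder at (0, 15) is absent (z outside [3.5, 18]); Combining (union): the regions partially overlap — summed areas 285.00 mm² minus the doubly-counted overlap 13.87 mm² gives 271.13 mm² — area = 271.13 mm²; the cube at (3, 0.5) does not reach this height (z outside [1, 21]); After the difference (first − rest): none of the subtracted shapes is present at this height, so that combined region is unchanged — area = 271.13 mm²; (whole slice rotated 35° about Z — lengths, areas and connectivity unchanged). So its area = 271.13 mm². Layer 100 (z = 15): the cube does not reach this height (z outside [0, 6.5]); the cylinder at (14.5, 8.5): section is a regular 12-gon, circumradius r=8.5 (area = (12/2)·8.500²·sin(360°/12) = 216.75 mm²); the r=4.5 cylinder at (0, 15) gives a regular 12-gon of circumradius 4.5 (constant along its height) (area = (12/2)·4.500²·sin(360°/12) = 60.75 mm²); Merging all regions: the 2 present regions are separate (no shared area or edge), so areas and boundary lengths simply add and each stays a separate island — area = 277.50 mm²; the cube at (3, 0.5) is present — its section is the full 13.5×12.5 rectangle (area 168.75 mm²); Taking the first minus the rest: starting from the result so far (277.50 mm²), the 13.5×12.5 cube at (3, 0.5) partially overlaps it — only the 114.87 mm² overlap (of its 168.75 mm²) is removed, clipping the outline — area = 162.63 mm²; (rotated 35° about Z; rotation is an isometry so areas/perimeters/island counts are preserved). So its area = 162.63 mm². Layer 4 is larger (271.13 vs 162.63 mm²).

layer 4 (z = 0.6 mm)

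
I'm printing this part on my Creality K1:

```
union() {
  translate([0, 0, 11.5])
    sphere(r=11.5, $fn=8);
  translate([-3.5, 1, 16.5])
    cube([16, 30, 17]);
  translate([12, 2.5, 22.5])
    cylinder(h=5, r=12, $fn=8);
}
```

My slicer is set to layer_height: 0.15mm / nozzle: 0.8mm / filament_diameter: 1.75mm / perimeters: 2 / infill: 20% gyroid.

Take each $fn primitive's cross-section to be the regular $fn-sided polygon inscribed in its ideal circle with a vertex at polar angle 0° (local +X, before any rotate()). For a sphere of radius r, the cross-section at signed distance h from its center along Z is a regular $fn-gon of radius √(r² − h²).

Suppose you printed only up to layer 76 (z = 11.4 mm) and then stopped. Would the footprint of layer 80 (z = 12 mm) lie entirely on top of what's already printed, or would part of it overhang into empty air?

Compare the two slices. At z = 11.4: the r=11.5 sphere contributes a regular 8-gon of circumradius √(11.5²−0.1²) = 11.500 (area = (8/2)·11.500²·sin(360°/8) = 374.03 mm²); the cube at (-3.5, 1) is not intersected at this z (z outside [16.5, 33.5]); the cylinder at (12, 2.5) does not reach this height (z outside [22.5, 27.5]); Merging all regions: only the r=11.5 sphere is present, so the union is just that shape — area = 374.03 mm². At z = 12: the r=11.5 sphere slices to a regular 8-gon of circumradius 11.489 (√(r²−h²) with h=0.5 from center) (area = (8/2)·11.489²·sin(360°/8) = 373.35 mm²); the cube at (-3.5, 1) does not reach this height (z outside [16.5, 33.5]); the cylinder at (12, 2.5) is absent (z outside [22.5, 27.5]); Taking the union: only the r=11.5 sphere is present, so the union is just that shape — area = 373.35 mm². Checking containment: the cross-section at z = 12 is a subset of the cross-section at z = 11.4.

entirely on top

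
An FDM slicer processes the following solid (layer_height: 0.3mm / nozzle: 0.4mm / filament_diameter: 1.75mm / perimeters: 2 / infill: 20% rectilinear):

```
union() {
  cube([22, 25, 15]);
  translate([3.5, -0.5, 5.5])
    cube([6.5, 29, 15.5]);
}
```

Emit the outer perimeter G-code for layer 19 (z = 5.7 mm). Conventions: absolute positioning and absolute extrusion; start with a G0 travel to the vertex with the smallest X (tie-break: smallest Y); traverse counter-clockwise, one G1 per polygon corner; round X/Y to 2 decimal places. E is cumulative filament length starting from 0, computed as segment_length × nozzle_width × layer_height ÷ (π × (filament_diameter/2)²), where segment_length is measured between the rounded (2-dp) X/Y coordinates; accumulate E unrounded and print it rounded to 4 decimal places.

G0 X0.00 Y0.00 Z5.70
G1 X3.50 Y0.00 E0.1746
G1 X3.50 Y-0.50 E0.1996
G1 X10.00 Y-0.50 E0.5238
G1 X10.00 Y0.00 E0.5488
G1 X22.00 Y0.00 E1.1475
G1 X22.00 Y25.00 E2.3947
G1 X10.00 Y25.00 E2.9934
G1 X10.00 Y28.50 E3.1680
G1 X3.50 Y28.50 E3.4923
G1 X3.50 Y25.00 E3.6669
G1 X0.00 Y25.00 E3.8415
G1 X0.00 Y0.00 E5.0888

At z = 5.7 mm: the 22×25 cube contributes its full rectangle; the cube at (3.5, -0.5) is present — its section is the full 6.5×29 rectangle; Taking the union: the regions partially overlap (shared area 162.50 mm²), so overlapping operands fuse into one piece — 1 connected region. The outline is a single polygon with 12 vertices. Extrusion per mm of travel: 0.4 × 0.3 / (π × 0.875²) = 0.049890. Accumulating E over each segment gives final E = 5.0888.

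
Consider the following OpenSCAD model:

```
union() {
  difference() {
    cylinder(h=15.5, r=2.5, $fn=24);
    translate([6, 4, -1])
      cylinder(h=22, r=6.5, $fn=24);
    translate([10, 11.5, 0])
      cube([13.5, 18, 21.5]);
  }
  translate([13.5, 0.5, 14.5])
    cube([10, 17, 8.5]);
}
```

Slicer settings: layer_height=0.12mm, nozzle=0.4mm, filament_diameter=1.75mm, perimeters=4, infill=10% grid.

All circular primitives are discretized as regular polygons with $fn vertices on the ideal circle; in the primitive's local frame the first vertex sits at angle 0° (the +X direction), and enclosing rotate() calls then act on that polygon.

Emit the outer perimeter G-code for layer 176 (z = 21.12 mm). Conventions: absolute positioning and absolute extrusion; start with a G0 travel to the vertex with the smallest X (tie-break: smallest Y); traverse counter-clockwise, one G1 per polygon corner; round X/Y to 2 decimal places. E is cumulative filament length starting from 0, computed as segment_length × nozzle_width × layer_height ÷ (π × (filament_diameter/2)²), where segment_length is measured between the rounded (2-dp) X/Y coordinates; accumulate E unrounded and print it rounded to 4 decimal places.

G0 X13.50 Y0.50 Z21.12
G1 X23.50 Y0.50 E0.1996
G1 X23.50 Y17.50 E0.5388
G1 X13.50 Y17.50 E0.7384
G1 X13.50 Y0.50 E1.0776

At z = 21.12 mm: the cylinder is absent (z outside [0, 15.5]); the cylinder at (6, 4) is absent (z outside [-1, 21]); the cube at (10, 11.5) (footprint 13.5×18) is included at this height; After the difference (first − rest): the first operand is absent here, so nothing remains; the 10×17 cube at (13.5, 0.5) contributes its full rectangle; Taking the union: only the 10×17 cube at (13.5, 0.5) is present, so the union is just that shape — 1 connected region. The outline is a single polygon with 4 vertices. Extrusion per mm of travel: 0.4 × 0.12 / (π × 0.875²) = 0.019956. Accumulating E over each segment gives final E = 1.0776.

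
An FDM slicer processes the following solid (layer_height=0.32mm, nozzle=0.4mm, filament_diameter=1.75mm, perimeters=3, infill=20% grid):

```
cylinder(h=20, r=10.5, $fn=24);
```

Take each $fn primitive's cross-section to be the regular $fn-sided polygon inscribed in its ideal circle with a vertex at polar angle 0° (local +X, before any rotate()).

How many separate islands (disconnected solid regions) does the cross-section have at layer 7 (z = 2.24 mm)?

1

At z = 2.24 mm: the cylinder: section is a regular 24-gon, circumradius r=10.5. Overall, the cross-section is a single solid region. Island count = 1.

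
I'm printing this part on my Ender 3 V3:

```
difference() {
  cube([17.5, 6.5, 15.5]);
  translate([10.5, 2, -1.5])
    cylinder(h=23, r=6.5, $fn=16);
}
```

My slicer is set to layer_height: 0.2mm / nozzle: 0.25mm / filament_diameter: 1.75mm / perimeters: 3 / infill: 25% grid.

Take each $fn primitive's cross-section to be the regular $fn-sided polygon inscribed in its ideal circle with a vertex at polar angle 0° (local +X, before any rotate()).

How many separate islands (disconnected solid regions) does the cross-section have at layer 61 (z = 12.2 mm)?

At z = 12.2 mm: the 17.5×6.5 cube contributes its full rectangle; the r=6.5 cylinder at (10.5, 2) contributes a regular 16-gon of circumradius 6.5; After the difference (first − rest): starting from the 17.5×6.5 cube, the r=6.5 cylinder at (10.5, 2) partially overlaps it — only the 77.78 mm² overlap (of its 129.35 mm²) is removed, clipping the outline — 2 connected regions. Overall, the cross-section has 2 separate islands. Island count = 2.

2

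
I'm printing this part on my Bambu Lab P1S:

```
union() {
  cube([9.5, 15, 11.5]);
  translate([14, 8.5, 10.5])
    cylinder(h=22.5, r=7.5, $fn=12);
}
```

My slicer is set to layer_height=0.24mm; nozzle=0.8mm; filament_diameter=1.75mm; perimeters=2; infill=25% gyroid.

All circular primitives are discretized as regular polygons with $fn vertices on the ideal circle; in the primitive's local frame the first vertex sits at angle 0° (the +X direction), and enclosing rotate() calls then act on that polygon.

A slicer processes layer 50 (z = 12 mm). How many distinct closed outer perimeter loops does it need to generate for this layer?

At z = 12 mm: the cube is not intersected at this z (z outside [0, 11.5]); the cylinder at (14, 8.5): section is a regular 12-gon, circumradius r=7.5; Merging all regions: only the r=7.5 cylinder at (14, 8.5) is present, so the union is just that shape — 1 connected region. The result has 1 disconnected region.

1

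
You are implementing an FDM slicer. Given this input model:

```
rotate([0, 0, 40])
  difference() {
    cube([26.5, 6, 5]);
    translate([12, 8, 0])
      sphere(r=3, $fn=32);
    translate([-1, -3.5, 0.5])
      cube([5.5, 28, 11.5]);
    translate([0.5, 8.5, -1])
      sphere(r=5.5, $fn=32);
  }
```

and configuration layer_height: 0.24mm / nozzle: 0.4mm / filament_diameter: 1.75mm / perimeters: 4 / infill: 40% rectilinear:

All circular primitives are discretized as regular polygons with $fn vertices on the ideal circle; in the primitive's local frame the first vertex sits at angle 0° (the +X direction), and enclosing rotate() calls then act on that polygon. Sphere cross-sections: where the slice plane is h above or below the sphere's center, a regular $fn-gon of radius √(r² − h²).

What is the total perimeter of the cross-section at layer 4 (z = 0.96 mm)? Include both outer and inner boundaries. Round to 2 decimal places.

At z = 0.96 mm: the cube (footprint 26.5×6) is included at this height (perimeter 65.00 mm); the r=3 sphere at (12, 8) slices to a regular 32-gon of circumradius 2.842 (√(r²−h²) with h=0.96 from center) (perimeter = 2·32·2.842·sin(180°/32) = 17.83 mm); the cube at (-1, -3.5) is present — its section is the full 5.5×28 rectangle (perimeter 67.00 mm); the r=5.5 sphere at (0.5, 8.5) slices to a regular 32-gon of circumradius 5.139 (√(r²−h²) with h=1.96 from center) (perimeter = 2·32·5.139·sin(180°/32) = 32.24 mm); Subtracting the remaining from the first: starting from the 26.5×6 cube, the r=3 sphere at (12, 8) partially overlaps it — only the 2.30 mm² overlap (of its 25.22 mm²) is removed, clipping the outline; the 5.5×28 cube at (-1, -3.5) partially overlaps it — only the 27.00 mm² overlap (of its 154.00 mm²) is removed, clipping the outline; the r=5.5 sphere at (0.5, 8.5) partially overlaps it — only the 0.18 mm² overlap (of its 82.43 mm²) is removed, clipping the outline — boundary = 56.13 mm; (rotated 40° about Z; rotation is an isometry so areas/perimeters/island counts are preserved). Overall, the cross-section is a single solid region. Total boundary length (outer) = 56.13 mm.

56.13 mm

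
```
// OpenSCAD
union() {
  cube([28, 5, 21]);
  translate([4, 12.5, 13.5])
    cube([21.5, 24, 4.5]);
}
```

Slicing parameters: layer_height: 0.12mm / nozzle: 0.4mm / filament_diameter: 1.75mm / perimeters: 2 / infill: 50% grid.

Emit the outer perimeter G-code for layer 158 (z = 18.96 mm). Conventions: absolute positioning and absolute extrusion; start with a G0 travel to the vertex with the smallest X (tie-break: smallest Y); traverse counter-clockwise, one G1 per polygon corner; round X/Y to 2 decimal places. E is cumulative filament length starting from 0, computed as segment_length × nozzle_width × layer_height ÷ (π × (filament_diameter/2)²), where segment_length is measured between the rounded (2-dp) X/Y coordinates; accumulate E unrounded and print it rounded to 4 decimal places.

At z = 18.96 mm: the 28×5 cube contributes its full rectangle; the cube at (4, 12.5) is not intersected at this z (z outside [13.5, 18]); Merging all regions: only the 28×5 cube is present, so the union is just that shape — 1 connected region. The outline is a single polygon with 4 vertices. Extrusion per mm of travel: 0.4 × 0.12 / (π × 0.875²) = 0.019956. Accumulating E over each segment gives final E = 1.3171.

G0 X0.00 Y0.00 Z18.96
G1 X28.00 Y0.00 E0.5588
G1 X28.00 Y5.00 E0.6586
G1 X0.00 Y5.00 E1.2173
G1 X0.00 Y0.00 E1.3171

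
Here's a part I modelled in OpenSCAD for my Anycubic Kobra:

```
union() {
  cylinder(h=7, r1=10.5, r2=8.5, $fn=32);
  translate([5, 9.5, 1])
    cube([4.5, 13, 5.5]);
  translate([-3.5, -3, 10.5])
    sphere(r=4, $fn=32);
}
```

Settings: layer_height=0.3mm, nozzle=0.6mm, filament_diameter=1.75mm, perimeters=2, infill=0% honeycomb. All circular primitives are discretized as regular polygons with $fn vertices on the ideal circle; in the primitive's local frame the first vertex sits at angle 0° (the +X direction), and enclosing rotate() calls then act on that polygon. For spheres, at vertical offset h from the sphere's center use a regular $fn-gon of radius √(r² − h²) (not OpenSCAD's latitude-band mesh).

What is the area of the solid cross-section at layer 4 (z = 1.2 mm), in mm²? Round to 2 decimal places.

At z = 1.2 mm: the cone: at t=0.171 of its height the radius interpolates to r₁+(r₂−r₁)t = 10.157, giving a regular 32-gon of that circumradius (area = (32/2)·10.157²·sin(360°/32) = 322.03 mm²); the cube at (5, 9.5) (footprint 4.5×13) is included at this height (area 58.50 mm²); the sphere at (-3.5, -3) is absent (|z−center|=9.300 > r=4); Merging all regions: the 2 present regions are separate (no shared area or edge), so areas and boundary lengths simply add and each stays a separate island — area = 380.53 mm². Overall, the cross-section has 2 separate islands. Net area = 380.53 mm².

380.53 mm²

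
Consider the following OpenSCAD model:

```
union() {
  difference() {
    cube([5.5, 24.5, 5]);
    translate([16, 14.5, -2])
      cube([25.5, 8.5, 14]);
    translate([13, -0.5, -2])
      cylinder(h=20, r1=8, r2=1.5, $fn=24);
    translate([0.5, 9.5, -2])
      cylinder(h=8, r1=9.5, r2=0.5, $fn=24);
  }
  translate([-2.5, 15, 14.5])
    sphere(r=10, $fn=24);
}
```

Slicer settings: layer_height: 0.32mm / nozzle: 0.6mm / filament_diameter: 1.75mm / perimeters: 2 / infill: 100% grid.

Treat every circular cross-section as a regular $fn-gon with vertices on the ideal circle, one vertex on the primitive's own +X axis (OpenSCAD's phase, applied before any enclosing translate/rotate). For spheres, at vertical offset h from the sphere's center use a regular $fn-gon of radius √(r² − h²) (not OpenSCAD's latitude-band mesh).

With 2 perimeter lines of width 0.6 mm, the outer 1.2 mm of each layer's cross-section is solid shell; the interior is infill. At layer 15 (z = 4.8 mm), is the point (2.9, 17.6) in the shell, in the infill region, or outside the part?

At z = 4.8 mm: the 5.5×24.5 cube contributes its full rectangle; the cube at (16, 14.5) (footprint 25.5×8.5) is included at this height; the cone at (13, -0.5) (r1=8→r2=1.5) has section circumradius 5.790 here — a regular 24-gon; the cone at (0.5, 9.5): at t=0.850 of its height the radius interpolates to r₁+(r₂−r₁)t = 1.850, giving a regular 24-gon of that circumradius; After the difference (first − rest): starting from the 5.5×24.5 cube, the 25.5×8.5 cube at (16, 14.5) misses the remaining region (no effect); the cone at (13, -0.5) misses the remaining region (no effect); the cone at (0.5, 9.5) partially overlaps it — only the 7.13 mm² overlap (of its 10.63 mm²) is removed, clipping the outline — 1 connected region; the r=10 sphere at (-2.5, 15) contributes a regular 24-gon of circumradius √(10²−9.7²) = 2.431; Merging all regions: the 2 present regions are separate (no shared area or edge), so areas and boundary lengths simply add and each stays a separate island — 2 connected regions. Overall, the cross-section has 2 separate islands. The nearest boundary edge runs (5.50, 24.50)→(5.50, 0.00); distance from the point to it = 2.60 mm. (Shell/infill is judged within the island containing the point — the largest one.) The point is inside the cross-section and 2.60 mm from the nearest boundary — more than the 1.2 mm shell width (2 × 0.6), so it's in the infill interior.

infill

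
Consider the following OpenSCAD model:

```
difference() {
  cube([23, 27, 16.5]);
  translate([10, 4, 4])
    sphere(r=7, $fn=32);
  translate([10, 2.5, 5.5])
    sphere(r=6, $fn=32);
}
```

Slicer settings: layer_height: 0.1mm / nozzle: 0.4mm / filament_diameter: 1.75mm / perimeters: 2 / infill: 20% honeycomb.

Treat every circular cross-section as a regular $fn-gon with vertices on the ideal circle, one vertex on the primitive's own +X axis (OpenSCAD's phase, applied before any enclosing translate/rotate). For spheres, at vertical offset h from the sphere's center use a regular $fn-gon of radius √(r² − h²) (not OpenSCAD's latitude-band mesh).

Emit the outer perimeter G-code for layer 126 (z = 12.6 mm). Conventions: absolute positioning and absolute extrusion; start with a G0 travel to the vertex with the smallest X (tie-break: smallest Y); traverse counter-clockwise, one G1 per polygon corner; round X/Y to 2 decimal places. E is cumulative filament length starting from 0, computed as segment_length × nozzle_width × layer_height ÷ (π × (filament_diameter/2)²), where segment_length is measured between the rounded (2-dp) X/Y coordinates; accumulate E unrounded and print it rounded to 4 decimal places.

At z = 12.6 mm: the cube (footprint 23×27) is included at this height; the sphere at (10, 4) is absent (|z−center|=8.600 > r=7); the sphere at (10, 2.5) does not reach this height (|z−center|=7.100 > r=6); Subtracting the remaining from the first: none of the subtracted shapes is present at this height, so the 23×27 cube is unchanged — 1 connected region. The outline is a single polygon with 4 vertices. Extrusion per mm of travel: 0.4 × 0.1 / (π × 0.875²) = 0.016630. Accumulating E over each segment gives final E = 1.6630.

G0 X0.00 Y0.00 Z12.60
G1 X23.00 Y0.00 E0.3825
G1 X23.00 Y27.00 E0.8315
G1 X0.00 Y27.00 E1.2140
G1 X0.00 Y0.00 E1.6630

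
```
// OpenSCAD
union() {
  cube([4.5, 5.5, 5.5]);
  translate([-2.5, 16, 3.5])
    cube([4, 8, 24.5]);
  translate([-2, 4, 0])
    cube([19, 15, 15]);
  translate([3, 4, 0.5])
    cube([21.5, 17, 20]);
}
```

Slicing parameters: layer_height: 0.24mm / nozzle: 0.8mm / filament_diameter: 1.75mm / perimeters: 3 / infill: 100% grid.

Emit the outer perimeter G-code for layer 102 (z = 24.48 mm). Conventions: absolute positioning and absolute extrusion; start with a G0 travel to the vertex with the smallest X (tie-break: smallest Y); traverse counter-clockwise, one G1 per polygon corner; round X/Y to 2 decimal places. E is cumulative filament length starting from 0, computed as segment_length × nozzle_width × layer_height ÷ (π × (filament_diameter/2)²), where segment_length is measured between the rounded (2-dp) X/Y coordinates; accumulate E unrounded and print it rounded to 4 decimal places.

G0 X-2.50 Y16.00 Z24.48
G1 X1.50 Y16.00 E0.3193
G1 X1.50 Y24.00 E0.9579
G1 X-2.50 Y24.00 E1.2772
G1 X-2.50 Y16.00 E1.9158

At z = 24.48 mm: the cube is not intersected at this z (z outside [0, 5.5]); the cube at (-2.5, 16) (footprint 4×8) is included at this height; the cube at (-2, 4) does not reach this height (z outside [0, 15]); the cube at (3, 4) is absent (z outside [0.5, 20.5]); Merging all regions: only the 4×8 cube at (-2.5, 16) is present, so the union is just that shape — 1 connected region. The outline is a single polygon with 4 vertices. Extrusion per mm of travel: 0.8 × 0.24 / (π × 0.875²) = 0.079824. Accumulating E over each segment gives final E = 1.9158.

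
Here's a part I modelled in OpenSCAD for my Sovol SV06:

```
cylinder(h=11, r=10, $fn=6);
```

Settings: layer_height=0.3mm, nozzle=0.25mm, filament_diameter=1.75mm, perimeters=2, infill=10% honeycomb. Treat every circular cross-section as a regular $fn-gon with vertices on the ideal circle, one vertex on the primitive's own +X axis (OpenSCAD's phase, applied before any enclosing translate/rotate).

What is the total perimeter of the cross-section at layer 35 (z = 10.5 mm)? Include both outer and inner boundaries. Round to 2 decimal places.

60.00 mm

At z = 10.5 mm: the cylinder: section is a regular 6-gon, circumradius r=10 (perimeter = 2·6·10.000·sin(180°/6) = 60.00 mm). Overall, the cross-section is a single solid region. Total boundary length (outer) = 60.00 mm.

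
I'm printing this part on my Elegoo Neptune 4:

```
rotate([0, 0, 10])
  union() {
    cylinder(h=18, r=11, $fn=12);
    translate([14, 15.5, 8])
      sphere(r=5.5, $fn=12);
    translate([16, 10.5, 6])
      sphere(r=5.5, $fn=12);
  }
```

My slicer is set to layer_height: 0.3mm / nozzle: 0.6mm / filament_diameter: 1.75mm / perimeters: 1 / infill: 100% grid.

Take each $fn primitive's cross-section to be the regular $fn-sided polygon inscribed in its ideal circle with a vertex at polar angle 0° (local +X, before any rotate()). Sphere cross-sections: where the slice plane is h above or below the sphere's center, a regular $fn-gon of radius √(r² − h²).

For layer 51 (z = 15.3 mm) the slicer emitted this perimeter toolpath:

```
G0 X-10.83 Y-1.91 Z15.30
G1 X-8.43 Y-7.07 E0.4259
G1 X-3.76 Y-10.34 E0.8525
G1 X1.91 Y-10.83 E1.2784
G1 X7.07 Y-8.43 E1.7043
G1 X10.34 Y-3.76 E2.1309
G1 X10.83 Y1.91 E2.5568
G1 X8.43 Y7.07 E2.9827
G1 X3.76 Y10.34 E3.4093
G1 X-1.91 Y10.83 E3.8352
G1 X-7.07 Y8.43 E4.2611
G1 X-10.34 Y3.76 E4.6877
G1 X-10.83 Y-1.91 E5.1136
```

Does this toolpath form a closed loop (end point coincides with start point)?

Start point (G0): (-10.83, -1.91). End point (last G1): the path returns to the start — closed.

yes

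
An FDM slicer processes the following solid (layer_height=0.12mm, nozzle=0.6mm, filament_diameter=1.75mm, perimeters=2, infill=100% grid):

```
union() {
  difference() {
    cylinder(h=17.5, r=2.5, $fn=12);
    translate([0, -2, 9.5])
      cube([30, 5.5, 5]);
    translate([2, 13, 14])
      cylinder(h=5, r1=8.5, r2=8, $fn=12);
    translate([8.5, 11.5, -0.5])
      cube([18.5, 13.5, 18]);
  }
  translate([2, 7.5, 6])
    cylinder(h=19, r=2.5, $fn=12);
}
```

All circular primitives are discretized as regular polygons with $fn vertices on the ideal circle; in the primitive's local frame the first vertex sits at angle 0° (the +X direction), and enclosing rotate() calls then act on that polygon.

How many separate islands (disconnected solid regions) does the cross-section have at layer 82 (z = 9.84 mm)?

At z = 9.84 mm: the r=2.5 cylinder contributes a regular 12-gon of circumradius 2.5; the cube at (0, -2) (footprint 30×5.5) is included at this height; the cone at (2, 13) is absent (z outside [14, 19]); the cube at (8.5, 11.5) (footprint 18.5×13.5) is included at this height; After the difference (first − rest): starting from the r=2.5 cylinder, the 30×5.5 cube at (0, -2) partially overlaps it — only the 8.95 mm² overlap (of its 165.00 mm²) is removed, clipping the outline; the 18.5×13.5 cube at (8.5, 11.5) misses the remaining region (no effect) — 1 connected region; the r=2.5 cylinder at (2, 7.5) contributes a regular 12-gon of circumradius 2.5; Combining (union): the 2 present regions are separate (no shared area or edge), so areas and boundary lengths simply add and each stays a separate island — 2 connected regions. Overall, the cross-section has 2 separate islands. Island count = 2.

2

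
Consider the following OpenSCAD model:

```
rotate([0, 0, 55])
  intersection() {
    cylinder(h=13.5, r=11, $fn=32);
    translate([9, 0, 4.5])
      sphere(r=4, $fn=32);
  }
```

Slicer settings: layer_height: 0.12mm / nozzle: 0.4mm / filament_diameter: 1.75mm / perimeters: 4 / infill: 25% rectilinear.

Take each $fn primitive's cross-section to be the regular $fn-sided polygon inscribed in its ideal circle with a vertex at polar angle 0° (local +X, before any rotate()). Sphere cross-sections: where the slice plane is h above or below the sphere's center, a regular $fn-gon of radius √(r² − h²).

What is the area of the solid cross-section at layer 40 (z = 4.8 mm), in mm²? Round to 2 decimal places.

At z = 4.8 mm: the cylinder: section is a regular 32-gon, circumradius r=11 (area = (32/2)·11.000²·sin(360°/32) = 377.69 mm²); the r=4 sphere at (9, 0) contributes a regular 32-gon of circumradius √(4²−0.3²) = 3.989 (area = (32/2)·3.989²·sin(360°/32) = 49.66 mm²); Keeping only the common overlap: the r=4 sphere at (9, 0) partially overlaps the r=11 cylinder; clipping to the common part keeps 38.32 mm² — area = 38.32 mm²; (whole slice rotated 55° about Z — lengths, areas and connectivity unchanged). Overall, the cross-section is a single solid region. Net area = 38.32 mm².

38.32 mm²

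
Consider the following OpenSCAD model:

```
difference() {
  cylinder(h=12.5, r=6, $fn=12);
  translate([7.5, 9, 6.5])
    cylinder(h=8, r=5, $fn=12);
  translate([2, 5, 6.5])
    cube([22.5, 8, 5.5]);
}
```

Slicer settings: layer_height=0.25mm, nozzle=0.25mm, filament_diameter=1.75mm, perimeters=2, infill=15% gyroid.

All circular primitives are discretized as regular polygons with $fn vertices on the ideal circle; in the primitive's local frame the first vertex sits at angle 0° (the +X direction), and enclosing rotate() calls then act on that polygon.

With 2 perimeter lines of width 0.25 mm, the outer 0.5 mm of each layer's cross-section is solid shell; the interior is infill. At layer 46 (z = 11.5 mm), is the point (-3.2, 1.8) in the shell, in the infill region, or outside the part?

At z = 11.5 mm: the r=6 cylinder contributes a regular 12-gon of circumradius 6; the r=5 cylinder at (7.5, 9) contributes a regular 12-gon of circumradius 5; the cube at (2, 5) (footprint 22.5×8) is included at this height; Taking the first minus the rest: starting from the r=6 cylinder, the r=5 cylinder at (7.5, 9) misses the remaining region (no effect); the 22.5×8 cube at (2, 5) partially overlaps it — only the 0.35 mm² overlap (of its 180.00 mm²) is removed, clipping the outline — 1 connected region. Overall, the cross-section is a single solid region. The nearest boundary edge runs (-6.00, 0.00)→(-5.20, 3.00); distance from the point to it = 2.24 mm. The point is inside the cross-section and 2.24 mm from the nearest boundary — more than the 0.5 mm shell width (2 × 0.25), so it's in the infill interior.

infill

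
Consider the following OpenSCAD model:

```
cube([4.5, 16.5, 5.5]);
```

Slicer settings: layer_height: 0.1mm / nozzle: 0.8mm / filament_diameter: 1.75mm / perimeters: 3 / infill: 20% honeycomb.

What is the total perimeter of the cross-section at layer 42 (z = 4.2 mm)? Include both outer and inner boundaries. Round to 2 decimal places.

42.00 mm

At z = 4.2 mm: the cube (footprint 4.5×16.5) is included at this height (perimeter 42.00 mm). Overall, the cross-section is a single solid region. Total boundary length (outer) = 42.00 mm.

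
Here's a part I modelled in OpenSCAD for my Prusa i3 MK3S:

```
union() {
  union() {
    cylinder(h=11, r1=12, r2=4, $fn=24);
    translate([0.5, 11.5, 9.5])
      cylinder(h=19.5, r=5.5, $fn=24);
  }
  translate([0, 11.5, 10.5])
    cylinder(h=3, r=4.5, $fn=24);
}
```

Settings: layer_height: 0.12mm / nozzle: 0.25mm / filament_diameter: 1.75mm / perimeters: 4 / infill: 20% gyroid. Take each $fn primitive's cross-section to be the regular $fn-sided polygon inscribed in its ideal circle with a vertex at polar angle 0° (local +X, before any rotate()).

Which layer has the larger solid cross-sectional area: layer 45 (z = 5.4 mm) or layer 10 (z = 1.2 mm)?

Layer 45 (z = 5.4): the cone (r1=12→r2=4) has section circumradius 8.073 here — a regular 24-gon (area = (24/2)·8.073²·sin(360°/24) = 202.40 mm²); the cylinder at (0.5, 11.5) does not reach this height (z outside [9.5, 29]); Taking the union: only the cone is present, so the union is just that shape — area = 202.40 mm²; the cylinder at (0, 11.5) does not reach this height (z outside [10.5, 13.5]); Merging all regions: only the result so far is present, so the union is just that shape — area = 202.40 mm². So its area = 202.40 mm². Layer 10 (z = 1.2): the cone contributes a regular 24-gon of circumradius 11.127 (interpolated between r1=12 and r2=4 at t=0.109) (area = (24/2)·11.127²·sin(360°/24) = 384.55 mm²); the cylinder at (0.5, 11.5) is absent (z outside [9.5, 29]); Combining (union): only the cone is present, so the union is just that shape — area = 384.55 mm²; the cylinder at (0, 11.5) is absent (z outside [10.5, 13.5]); Merging all regions: only that combined region is present, so the union is just that shape — area = 384.55 mm². So its area = 384.55 mm². Layer 10 is larger (384.55 vs 202.40 mm²).

layer 10 (z = 1.2 mm)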